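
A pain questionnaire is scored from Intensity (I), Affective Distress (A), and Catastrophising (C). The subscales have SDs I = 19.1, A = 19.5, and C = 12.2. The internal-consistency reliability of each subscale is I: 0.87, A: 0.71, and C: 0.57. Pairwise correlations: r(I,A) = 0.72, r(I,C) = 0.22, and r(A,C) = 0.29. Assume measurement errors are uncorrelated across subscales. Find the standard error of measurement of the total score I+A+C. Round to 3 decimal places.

Var(total) = 893.9 + 776.839 = 1670.74.
True-score variance = 672.201 + 776.839 = 1449.04, so reliability = 0.8673.
Error variance = 1670.74 − 1449.04 = 221.699; SEM = √221.699 = 14.890.

14.890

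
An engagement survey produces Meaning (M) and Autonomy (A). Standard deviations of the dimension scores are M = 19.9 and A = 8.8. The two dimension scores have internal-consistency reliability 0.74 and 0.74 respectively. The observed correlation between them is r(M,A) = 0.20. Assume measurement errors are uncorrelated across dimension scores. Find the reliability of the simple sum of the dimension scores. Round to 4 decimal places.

0.7735

Var(M+A) = 19.9² + 8.8² + 2·[19.9·8.8·0.20] = 473.45 + 70.048 = 543.498.
Because errors are independent across components, Cov(Tᵢ,Tⱼ) = Cov(Xᵢ,Xⱼ); the off-diagonal part of the true-score variance is the same as above.
True-score variance = [19.9²·0.74 + 8.8²·0.74] + 70.048 = 350.353 + 70.048 = 420.401.
Reliability = 420.401 / 543.498 = 0.7735.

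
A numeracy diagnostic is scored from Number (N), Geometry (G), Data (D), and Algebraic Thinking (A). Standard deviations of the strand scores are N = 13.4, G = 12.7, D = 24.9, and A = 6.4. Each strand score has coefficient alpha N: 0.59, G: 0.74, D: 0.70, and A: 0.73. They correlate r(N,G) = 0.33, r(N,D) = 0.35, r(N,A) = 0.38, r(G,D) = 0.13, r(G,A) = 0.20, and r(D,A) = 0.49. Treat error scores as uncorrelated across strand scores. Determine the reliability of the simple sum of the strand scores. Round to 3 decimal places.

Var(N+G+D+A) = 13.4² + 12.7² + 24.9² + 6.4² + 2·[13.4·12.7·0.33 + 13.4·24.9·0.35 + 13.4·6.4·0.38 + 12.7·24.9·0.13 + 12.7·6.4·0.20 + 24.9·6.4·0.49] = 1001.82 + 681.963 = 1683.78.
Under uncorrelated errors the observed covariances equal the true-score covariances, so only the own-variance terms attenuate.
True-score variance = [13.4²·0.59 + 12.7²·0.74 + 24.9²·0.70 + 6.4²·0.73] + 681.963 = 689.203 + 681.963 = 1371.17.
Reliability = 1371.17 / 1683.78 = 0.814.

0.814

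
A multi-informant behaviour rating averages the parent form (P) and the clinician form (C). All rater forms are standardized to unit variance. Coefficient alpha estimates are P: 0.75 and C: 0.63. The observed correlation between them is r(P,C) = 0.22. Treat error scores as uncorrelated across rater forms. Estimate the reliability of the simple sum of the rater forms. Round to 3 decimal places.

0.746

Var(P+C) = 2 + 2·[0.22] = 2 + 0.44 = 2.44.
Because errors are independent across components, Cov(Tᵢ,Tⱼ) = Cov(Xᵢ,Xⱼ); the off-diagonal part of the true-score variance is the same as above.
True-score variance = [0.75 + 0.63] + 0.44 = 1.38 + 0.44 = 1.82.
Reliability = 1.82 / 2.44 = 0.746.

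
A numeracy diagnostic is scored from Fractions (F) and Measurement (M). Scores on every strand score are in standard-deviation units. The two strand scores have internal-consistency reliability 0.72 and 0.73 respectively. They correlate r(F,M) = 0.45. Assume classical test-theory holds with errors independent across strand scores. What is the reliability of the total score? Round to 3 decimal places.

Var(F+M) = 2 + 2·[0.45] = 2 + 0.9 = 2.9.
Because errors are independent across components, Cov(Tᵢ,Tⱼ) = Cov(Xᵢ,Xⱼ); the off-diagonal part of the true-score variance is the same as above.
True-score variance = [0.72 + 0.73] + 0.9 = 1.45 + 0.9 = 2.35.
Reliability = 2.35 / 2.9 = 0.810.

0.810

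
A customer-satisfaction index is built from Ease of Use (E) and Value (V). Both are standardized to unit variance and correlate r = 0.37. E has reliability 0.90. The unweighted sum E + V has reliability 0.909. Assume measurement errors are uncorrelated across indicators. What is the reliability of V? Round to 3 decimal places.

Var(E+V) = 2 + 2·0.37 = 2.740.
True-score variance = ρ_E + ρ_V + 2·0.37, so 0.909 = (0.90 + ρ_V + 0.74) / 2.740.
ρ_V = 0.909·2.740 − 0.90 − 0.74 = 0.851.

0.851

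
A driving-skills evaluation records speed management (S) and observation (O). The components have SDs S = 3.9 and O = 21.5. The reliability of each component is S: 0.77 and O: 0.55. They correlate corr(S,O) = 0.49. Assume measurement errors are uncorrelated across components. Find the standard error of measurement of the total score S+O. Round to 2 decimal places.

14.54

Var(total) = 477.46 + 82.173 = 559.633.
True-score variance = 265.949 + 82.173 = 348.122, so reliability = 0.6221.
Error variance = 559.633 − 348.122 = 211.511; SEM = √211.511 = 14.54.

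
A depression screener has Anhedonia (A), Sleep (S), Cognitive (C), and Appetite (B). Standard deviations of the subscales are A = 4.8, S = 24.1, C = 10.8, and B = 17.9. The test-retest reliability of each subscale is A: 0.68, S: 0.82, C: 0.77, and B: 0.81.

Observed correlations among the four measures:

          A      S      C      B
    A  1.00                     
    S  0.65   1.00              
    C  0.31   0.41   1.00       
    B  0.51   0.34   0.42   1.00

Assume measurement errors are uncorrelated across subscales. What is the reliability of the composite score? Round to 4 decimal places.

0.8992

Var(A+S+C+B) = 4.8² + 24.1² + 10.8² + 17.9² + 2·[4.8·24.1·0.65 + 4.8·10.8·0.31 + 4.8·17.9·0.51 + 24.1·10.8·0.41 + 24.1·17.9·0.34 + 10.8·17.9·0.42] = 1040.9 + 939.327 = 1980.23.
Because errors are independent across components, Cov(Tᵢ,Tⱼ) = Cov(Xᵢ,Xⱼ); the off-diagonal part of the true-score variance is the same as above.
True-score variance = [4.8²·0.68 + 24.1²·0.82 + 10.8²·0.77 + 17.9²·0.81] + 939.327 = 841.276 + 939.327 = 1780.6.
Reliability = 1780.6 / 1980.23 = 0.8992.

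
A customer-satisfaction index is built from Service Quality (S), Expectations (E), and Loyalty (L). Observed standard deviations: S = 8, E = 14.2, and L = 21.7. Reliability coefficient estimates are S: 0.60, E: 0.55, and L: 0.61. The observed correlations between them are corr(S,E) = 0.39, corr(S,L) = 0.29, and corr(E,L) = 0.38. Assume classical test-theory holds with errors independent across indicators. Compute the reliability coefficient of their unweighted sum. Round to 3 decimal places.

0.741

Var(S+E+L) = 8² + 14.2² + 21.7² + 2·[8·14.2·0.39 + 8·21.7·0.29 + 14.2·21.7·0.38] = 736.53 + 423.482 = 1160.01.
Under uncorrelated errors the observed covariances equal the true-score covariances, so only the own-variance terms attenuate.
True-score variance = [8²·0.60 + 14.2²·0.55 + 21.7²·0.61] + 423.482 = 436.545 + 423.482 = 860.027.
Reliability = 860.027 / 1160.01 = 0.741.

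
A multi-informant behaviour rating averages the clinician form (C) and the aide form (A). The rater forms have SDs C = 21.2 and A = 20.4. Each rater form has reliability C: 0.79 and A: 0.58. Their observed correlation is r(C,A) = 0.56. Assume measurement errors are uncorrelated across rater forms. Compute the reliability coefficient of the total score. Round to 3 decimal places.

0.801

Var(C+A) = 21.2² + 20.4² + 2·[21.2·20.4·0.56] = 865.6 + 484.378 = 1349.98.
With uncorrelated errors the cross-covariances are all true-score covariance, so they carry over unchanged; only the diagonal terms shrink to ρᵢσᵢ².
True-score variance = [21.2²·0.79 + 20.4²·0.58] + 484.378 = 596.43 + 484.378 = 1080.81.
Reliability = 1080.81 / 1349.98 = 0.801.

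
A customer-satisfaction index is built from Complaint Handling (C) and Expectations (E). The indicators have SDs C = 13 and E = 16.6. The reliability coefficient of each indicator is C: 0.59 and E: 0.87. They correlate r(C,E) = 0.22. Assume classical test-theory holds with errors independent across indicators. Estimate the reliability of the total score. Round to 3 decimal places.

Var(C+E) = 13² + 16.6² + 2·[13·16.6·0.22] = 444.56 + 94.952 = 539.512.
Because errors are independent across components, Cov(Tᵢ,Tⱼ) = Cov(Xᵢ,Xⱼ); the off-diagonal part of the true-score variance is the same as above.
True-score variance = [13²·0.59 + 16.6²·0.87] + 94.952 = 339.447 + 94.952 = 434.399.
Reliability = 434.399 / 539.512 = 0.805.

0.805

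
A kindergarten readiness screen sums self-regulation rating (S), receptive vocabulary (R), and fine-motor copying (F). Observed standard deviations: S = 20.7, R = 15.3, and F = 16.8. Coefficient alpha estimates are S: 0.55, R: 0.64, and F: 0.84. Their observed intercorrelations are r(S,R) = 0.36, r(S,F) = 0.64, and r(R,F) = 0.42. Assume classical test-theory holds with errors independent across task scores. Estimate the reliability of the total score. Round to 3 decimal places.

Var(S+R+F) = 20.7² + 15.3² + 16.8² + 2·[20.7·15.3·0.36 + 20.7·16.8·0.64 + 15.3·16.8·0.42] = 944.82 + 889.078 = 1833.9.
Because errors are independent across components, Cov(Tᵢ,Tⱼ) = Cov(Xᵢ,Xⱼ); the off-diagonal part of the true-score variance is the same as above.
True-score variance = [20.7²·0.55 + 15.3²·0.64 + 16.8²·0.84] + 889.078 = 622.569 + 889.078 = 1511.65.
Reliability = 1511.65 / 1833.9 = 0.824.

0.824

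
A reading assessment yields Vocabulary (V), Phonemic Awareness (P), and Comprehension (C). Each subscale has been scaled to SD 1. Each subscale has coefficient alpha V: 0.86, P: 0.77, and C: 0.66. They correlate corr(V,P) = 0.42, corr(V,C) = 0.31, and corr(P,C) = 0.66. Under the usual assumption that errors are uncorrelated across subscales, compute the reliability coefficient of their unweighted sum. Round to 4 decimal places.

Var(V+P+C) = 3 + 2·[0.42 + 0.31 + 0.66] = 3 + 2.78 = 5.78.
With uncorrelated errors the cross-covariances are all true-score covariance, so they carry over unchanged; only the diagonal terms shrink to ρᵢσᵢ².
True-score variance = [0.86 + 0.77 + 0.66] + 2.78 = 2.29 + 2.78 = 5.07.
Reliability = 5.07 / 5.78 = 0.8772.

0.8772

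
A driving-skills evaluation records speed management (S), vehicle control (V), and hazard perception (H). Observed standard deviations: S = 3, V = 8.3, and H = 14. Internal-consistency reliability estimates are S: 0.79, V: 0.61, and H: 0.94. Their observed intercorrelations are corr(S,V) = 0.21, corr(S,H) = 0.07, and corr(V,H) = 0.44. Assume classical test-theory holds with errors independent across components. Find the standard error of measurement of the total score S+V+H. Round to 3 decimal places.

6.365

Var(total) = 273.89 + 118.594 = 392.484.
True-score variance = 233.373 + 118.594 = 351.967, so reliability = 0.8968.
Error variance = 392.484 − 351.967 = 40.5171; SEM = √40.5171 = 6.365.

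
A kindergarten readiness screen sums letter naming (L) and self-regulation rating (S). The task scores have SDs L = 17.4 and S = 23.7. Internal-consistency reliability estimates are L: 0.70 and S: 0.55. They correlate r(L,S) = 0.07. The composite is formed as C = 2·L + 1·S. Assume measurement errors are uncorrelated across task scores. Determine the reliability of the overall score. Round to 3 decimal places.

0.674

Var(C) = 2²·17.4² + 23.7² + 2·[2·17.4·23.7·0.07] = 1772.73 + 115.466 = 1888.2.
Under uncorrelated errors the observed covariances equal the true-score covariances, so only the own-variance terms attenuate.
True-score variance = [2²·17.4²·0.70 + 23.7²·0.55] + 115.466 = 1156.66 + 115.466 = 1272.12.
Reliability = 1272.12 / 1888.2 = 0.674.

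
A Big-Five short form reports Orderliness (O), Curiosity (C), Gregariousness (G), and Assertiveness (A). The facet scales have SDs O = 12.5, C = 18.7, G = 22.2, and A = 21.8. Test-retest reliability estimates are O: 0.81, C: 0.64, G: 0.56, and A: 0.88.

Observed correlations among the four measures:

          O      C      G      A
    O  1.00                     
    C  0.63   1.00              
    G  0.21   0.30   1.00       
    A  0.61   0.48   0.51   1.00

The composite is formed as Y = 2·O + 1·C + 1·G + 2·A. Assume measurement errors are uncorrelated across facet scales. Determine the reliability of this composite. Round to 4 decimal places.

Var(Y) = 2²·12.5² + 18.7² + 22.2² + 2²·21.8² + 2·[2·12.5·18.7·0.63 + 2·12.5·22.2·0.21 + 4·12.5·21.8·0.61 + 18.7·22.2·0.30 + 2·18.7·21.8·0.48 + 2·22.2·21.8·0.51] = 3368.49 + 4171.02 = 7539.51.
With uncorrelated errors the cross-covariances are all true-score covariance, so they carry over unchanged; only the diagonal terms shrink to ρᵢσᵢ².
True-score variance = [2²·12.5²·0.81 + 18.7²·0.64 + 22.2²·0.56 + 2²·21.8²·0.88] + 4171.02 = 2678.89 + 4171.02 = 6849.91.
Reliability = 6849.91 / 7539.51 = 0.9085.

0.9085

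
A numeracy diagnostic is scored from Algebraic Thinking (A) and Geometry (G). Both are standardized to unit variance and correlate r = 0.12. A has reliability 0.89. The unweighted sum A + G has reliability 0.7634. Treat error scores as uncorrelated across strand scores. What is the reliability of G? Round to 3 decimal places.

Var(A+G) = 2 + 2·0.12 = 2.240.
True-score variance = ρ_A + ρ_G + 2·0.12, so 0.7634 = (0.89 + ρ_G + 0.24) / 2.240.
ρ_G = 0.7634·2.240 − 0.89 − 0.24 = 0.580.

0.580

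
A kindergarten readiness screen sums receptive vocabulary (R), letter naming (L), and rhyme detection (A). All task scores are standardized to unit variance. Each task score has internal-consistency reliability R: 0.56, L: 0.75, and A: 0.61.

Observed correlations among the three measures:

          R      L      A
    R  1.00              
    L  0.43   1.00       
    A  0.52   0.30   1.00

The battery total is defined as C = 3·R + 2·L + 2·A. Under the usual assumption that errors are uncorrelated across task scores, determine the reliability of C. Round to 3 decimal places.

Var(C) = 3² + 2² + 2² + 2·[6·0.43 + 6·0.52 + 4·0.30] = 17 + 13.8 = 30.8.
Under uncorrelated errors the observed covariances equal the true-score covariances, so only the own-variance terms attenuate.
True-score variance = [3²·0.56 + 2²·0.75 + 2²·0.61] + 13.8 = 10.48 + 13.8 = 24.28.
Reliability = 24.28 / 30.8 = 0.788.

0.788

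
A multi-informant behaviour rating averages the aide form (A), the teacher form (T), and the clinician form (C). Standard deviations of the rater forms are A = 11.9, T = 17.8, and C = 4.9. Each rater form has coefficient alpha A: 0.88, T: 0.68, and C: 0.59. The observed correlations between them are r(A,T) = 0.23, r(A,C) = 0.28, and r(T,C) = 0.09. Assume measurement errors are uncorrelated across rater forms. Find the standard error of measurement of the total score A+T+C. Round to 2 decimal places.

Var(total) = 482.46 + 145.79 = 628.25.
True-score variance = 354.234 + 145.79 = 500.024, so reliability = 0.7959.
Error variance = 628.25 − 500.024 = 128.226; SEM = √128.226 = 11.32.

11.32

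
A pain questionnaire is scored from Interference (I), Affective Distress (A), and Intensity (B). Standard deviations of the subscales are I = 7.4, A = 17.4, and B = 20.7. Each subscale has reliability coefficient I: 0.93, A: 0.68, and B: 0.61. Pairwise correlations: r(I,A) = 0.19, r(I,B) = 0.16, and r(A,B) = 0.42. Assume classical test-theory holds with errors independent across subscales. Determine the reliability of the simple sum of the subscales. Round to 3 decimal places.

0.774

Var(I+A+B) = 7.4² + 17.4² + 20.7² + 2·[7.4·17.4·0.19 + 7.4·20.7·0.16 + 17.4·20.7·0.42] = 786.01 + 400.498 = 1186.51.
Under uncorrelated errors the observed covariances equal the true-score covariances, so only the own-variance terms attenuate.
True-score variance = [7.4²·0.93 + 17.4²·0.68 + 20.7²·0.61] + 400.498 = 518.183 + 400.498 = 918.68.
Reliability = 918.68 / 1186.51 = 0.774.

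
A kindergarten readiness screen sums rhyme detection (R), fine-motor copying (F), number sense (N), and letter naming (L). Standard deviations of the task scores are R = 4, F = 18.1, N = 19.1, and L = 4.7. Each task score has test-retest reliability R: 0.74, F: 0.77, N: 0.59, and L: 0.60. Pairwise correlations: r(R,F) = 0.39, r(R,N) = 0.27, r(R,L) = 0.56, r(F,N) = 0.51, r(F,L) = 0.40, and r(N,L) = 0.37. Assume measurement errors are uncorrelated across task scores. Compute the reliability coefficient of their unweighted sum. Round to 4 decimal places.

Var(R+F+N+L) = 4² + 18.1² + 19.1² + 4.7² + 2·[4·18.1·0.39 + 4·19.1·0.27 + 4·4.7·0.56 + 18.1·19.1·0.51 + 18.1·4.7·0.40 + 19.1·4.7·0.37] = 730.51 + 605.894 = 1336.4.
With uncorrelated errors the cross-covariances are all true-score covariance, so they carry over unchanged; only the diagonal terms shrink to ρᵢσᵢ².
True-score variance = [4²·0.74 + 18.1²·0.77 + 19.1²·0.59 + 4.7²·0.60] + 605.894 = 492.592 + 605.894 = 1098.49.
Reliability = 1098.49 / 1336.4 = 0.8220.

0.8220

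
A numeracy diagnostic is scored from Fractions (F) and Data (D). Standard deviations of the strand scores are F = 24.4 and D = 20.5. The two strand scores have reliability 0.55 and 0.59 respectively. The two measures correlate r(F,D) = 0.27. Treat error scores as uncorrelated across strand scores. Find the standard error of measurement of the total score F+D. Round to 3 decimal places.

Var(total) = 1015.61 + 270.108 = 1285.72.
True-score variance = 575.395 + 270.108 = 845.504, so reliability = 0.6576.
Error variance = 1285.72 − 845.504 = 440.214; SEM = √440.214 = 20.981.

20.981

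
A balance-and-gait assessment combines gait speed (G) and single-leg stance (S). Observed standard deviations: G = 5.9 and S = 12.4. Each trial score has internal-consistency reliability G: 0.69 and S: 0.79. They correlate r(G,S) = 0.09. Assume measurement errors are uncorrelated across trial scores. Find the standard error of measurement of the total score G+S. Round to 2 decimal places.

6.56

Var(total) = 188.57 + 13.1688 = 201.739.
True-score variance = 145.489 + 13.1688 = 158.658, so reliability = 0.7865.
Error variance = 201.739 − 158.658 = 43.0807; SEM = √43.0807 = 6.56.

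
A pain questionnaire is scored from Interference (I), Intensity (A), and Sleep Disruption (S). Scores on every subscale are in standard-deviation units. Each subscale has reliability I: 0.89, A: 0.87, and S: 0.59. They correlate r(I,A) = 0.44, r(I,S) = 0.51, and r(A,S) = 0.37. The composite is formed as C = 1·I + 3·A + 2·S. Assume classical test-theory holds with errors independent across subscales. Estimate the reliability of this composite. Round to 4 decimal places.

0.8737

Var(C) = 1 + 3² + 2² + 2·[3·0.44 + 2·0.51 + 6·0.37] = 14 + 9.12 = 23.12.
Under uncorrelated errors the observed covariances equal the true-score covariances, so only the own-variance terms attenuate.
True-score variance = [0.89 + 3²·0.87 + 2²·0.59] + 9.12 = 11.08 + 9.12 = 20.2.
Reliability = 20.2 / 23.12 = 0.8737.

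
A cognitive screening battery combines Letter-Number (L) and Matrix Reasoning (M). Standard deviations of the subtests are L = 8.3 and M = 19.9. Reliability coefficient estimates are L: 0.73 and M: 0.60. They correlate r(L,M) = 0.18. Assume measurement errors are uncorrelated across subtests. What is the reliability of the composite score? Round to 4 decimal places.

0.6624

Var(L+M) = 8.3² + 19.9² + 2·[8.3·19.9·0.18] = 464.9 + 59.4612 = 524.361.
Because errors are independent across components, Cov(Tᵢ,Tⱼ) = Cov(Xᵢ,Xⱼ); the off-diagonal part of the true-score variance is the same as above.
True-score variance = [8.3²·0.73 + 19.9²·0.60] + 59.4612 = 287.896 + 59.4612 = 347.357.
Reliability = 347.357 / 524.361 = 0.6624.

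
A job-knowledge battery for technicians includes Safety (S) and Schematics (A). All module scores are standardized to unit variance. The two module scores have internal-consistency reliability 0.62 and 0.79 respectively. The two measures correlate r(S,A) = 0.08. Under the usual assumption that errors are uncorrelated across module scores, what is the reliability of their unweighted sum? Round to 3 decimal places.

0.727

Var(S+A) = 2 + 2·[0.08] = 2 + 0.16 = 2.16.
With uncorrelated errors the cross-covariances are all true-score covariance, so they carry over unchanged; only the diagonal terms shrink to ρᵢσᵢ².
True-score variance = [0.62 + 0.79] + 0.16 = 1.41 + 0.16 = 1.57.
Reliability = 1.57 / 2.16 = 0.727.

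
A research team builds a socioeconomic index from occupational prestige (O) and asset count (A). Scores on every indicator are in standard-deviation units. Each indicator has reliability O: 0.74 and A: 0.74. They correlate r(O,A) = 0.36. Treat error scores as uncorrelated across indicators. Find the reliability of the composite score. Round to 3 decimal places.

0.809

Var(O+A) = 2 + 2·[0.36] = 2 + 0.72 = 2.72.
Under uncorrelated errors the observed covariances equal the true-score covariances, so only the own-variance terms attenuate.
True-score variance = [0.74 + 0.74] + 0.72 = 1.48 + 0.72 = 2.2.
Reliability = 2.2 / 2.72 = 0.809.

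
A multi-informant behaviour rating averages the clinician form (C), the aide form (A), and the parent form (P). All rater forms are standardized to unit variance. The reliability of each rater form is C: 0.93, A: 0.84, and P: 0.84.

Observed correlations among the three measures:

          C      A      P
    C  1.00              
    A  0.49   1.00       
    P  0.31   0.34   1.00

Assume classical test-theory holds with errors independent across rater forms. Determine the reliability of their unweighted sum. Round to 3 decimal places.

0.926

Var(C+A+P) = 3 + 2·[0.49 + 0.31 + 0.34] = 3 + 2.28 = 5.28.
With uncorrelated errors the cross-covariances are all true-score covariance, so they carry over unchanged; only the diagonal terms shrink to ρᵢσᵢ².
True-score variance = [0.93 + 0.84 + 0.84] + 2.28 = 2.61 + 2.28 = 4.89.
Reliability = 4.89 / 5.28 = 0.926.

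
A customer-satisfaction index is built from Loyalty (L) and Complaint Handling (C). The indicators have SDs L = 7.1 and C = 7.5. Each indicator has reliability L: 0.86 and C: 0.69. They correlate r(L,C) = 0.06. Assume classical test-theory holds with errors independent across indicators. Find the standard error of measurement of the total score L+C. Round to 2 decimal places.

Var(total) = 106.66 + 6.39 = 113.05.
True-score variance = 82.1651 + 6.39 = 88.5551, so reliability = 0.7833.
Error variance = 113.05 − 88.5551 = 24.4949; SEM = √24.4949 = 4.95.

4.95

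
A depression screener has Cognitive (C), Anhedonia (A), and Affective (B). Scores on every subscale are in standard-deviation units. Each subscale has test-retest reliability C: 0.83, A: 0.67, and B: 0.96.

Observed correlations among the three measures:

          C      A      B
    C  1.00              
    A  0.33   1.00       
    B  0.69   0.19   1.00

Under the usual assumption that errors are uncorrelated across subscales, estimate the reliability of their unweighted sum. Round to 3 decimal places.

0.900

Var(C+A+B) = 3 + 2·[0.33 + 0.69 + 0.19] = 3 + 2.42 = 5.42.
Under uncorrelated errors the observed covariances equal the true-score covariances, so only the own-variance terms attenuate.
True-score variance = [0.83 + 0.67 + 0.96] + 2.42 = 2.46 + 2.42 = 4.88.
Reliability = 4.88 / 5.42 = 0.900.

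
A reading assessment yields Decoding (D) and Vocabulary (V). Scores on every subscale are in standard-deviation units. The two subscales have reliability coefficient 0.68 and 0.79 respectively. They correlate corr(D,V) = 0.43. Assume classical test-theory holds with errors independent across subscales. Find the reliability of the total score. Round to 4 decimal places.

0.8147

Var(D+V) = 2 + 2·[0.43] = 2 + 0.86 = 2.86.
Because errors are independent across components, Cov(Tᵢ,Tⱼ) = Cov(Xᵢ,Xⱼ); the off-diagonal part of the true-score variance is the same as above.
True-score variance = [0.68 + 0.79] + 0.86 = 1.47 + 0.86 = 2.33.
Reliability = 2.33 / 2.86 = 0.8147.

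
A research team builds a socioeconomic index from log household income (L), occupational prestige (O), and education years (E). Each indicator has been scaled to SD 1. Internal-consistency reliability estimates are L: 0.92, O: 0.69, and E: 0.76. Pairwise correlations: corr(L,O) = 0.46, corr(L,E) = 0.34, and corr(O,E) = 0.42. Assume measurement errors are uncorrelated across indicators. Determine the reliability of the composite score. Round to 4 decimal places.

Var(L+O+E) = 3 + 2·[0.46 + 0.34 + 0.42] = 3 + 2.44 = 5.44.
With uncorrelated errors the cross-covariances are all true-score covariance, so they carry over unchanged; only the diagonal terms shrink to ρᵢσᵢ².
True-score variance = [0.92 + 0.69 + 0.76] + 2.44 = 2.37 + 2.44 = 4.81.
Reliability = 4.81 / 5.44 = 0.8842.

0.8842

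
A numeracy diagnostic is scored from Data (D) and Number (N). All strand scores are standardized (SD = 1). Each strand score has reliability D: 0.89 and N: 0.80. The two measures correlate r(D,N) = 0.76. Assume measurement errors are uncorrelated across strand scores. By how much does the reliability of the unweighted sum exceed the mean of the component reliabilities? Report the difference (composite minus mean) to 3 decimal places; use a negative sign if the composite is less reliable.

Var(sum) = 2 + 1.52 = 3.52; true-score variance = 1.69 + 1.52 = 3.21; composite reliability = 0.9119.
Mean component reliability = 0.8450.
Difference = 0.9119 − 0.8450 = 0.067.

0.067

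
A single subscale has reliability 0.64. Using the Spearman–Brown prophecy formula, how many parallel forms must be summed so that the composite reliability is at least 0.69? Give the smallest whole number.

2

k ≥ ρ*(1−ρ₁)/(ρ₁(1−ρ*)) = 0.69·0.36 / (0.64·0.31) = 1.252.
Smallest integer k = 2.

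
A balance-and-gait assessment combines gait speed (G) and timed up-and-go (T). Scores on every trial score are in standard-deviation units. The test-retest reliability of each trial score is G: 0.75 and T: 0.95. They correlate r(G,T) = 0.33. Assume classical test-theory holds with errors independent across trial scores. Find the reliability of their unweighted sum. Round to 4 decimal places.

Var(G+T) = 2 + 2·[0.33] = 2 + 0.66 = 2.66.
With uncorrelated errors the cross-covariances are all true-score covariance, so they carry over unchanged; only the diagonal terms shrink to ρᵢσᵢ².
True-score variance = [0.75 + 0.95] + 0.66 = 1.7 + 0.66 = 2.36.
Reliability = 2.36 / 2.66 = 0.8872.

0.8872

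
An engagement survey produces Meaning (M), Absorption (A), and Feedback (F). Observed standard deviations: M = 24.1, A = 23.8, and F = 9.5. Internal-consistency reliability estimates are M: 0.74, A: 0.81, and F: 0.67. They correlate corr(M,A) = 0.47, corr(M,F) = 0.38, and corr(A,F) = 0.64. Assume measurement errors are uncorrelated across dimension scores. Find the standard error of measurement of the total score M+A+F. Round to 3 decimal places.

Var(total) = 1237.5 + 1002.58 = 2240.08.
True-score variance = 949.083 + 1002.58 = 1951.66, so reliability = 0.8712.
Error variance = 2240.08 − 1951.66 = 288.417; SEM = √288.417 = 16.983.

16.983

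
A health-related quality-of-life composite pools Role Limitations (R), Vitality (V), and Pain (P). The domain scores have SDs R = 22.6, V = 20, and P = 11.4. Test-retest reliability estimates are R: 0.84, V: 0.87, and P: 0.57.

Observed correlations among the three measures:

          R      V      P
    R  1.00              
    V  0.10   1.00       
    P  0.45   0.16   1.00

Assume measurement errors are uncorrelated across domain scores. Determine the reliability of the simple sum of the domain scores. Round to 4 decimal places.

Var(R+V+P) = 22.6² + 20² + 11.4² + 2·[22.6·20·0.10 + 22.6·11.4·0.45 + 20·11.4·0.16] = 1040.72 + 395.236 = 1435.96.
With uncorrelated errors the cross-covariances are all true-score covariance, so they carry over unchanged; only the diagonal terms shrink to ρᵢσᵢ².
True-score variance = [22.6²·0.84 + 20²·0.87 + 11.4²·0.57] + 395.236 = 851.116 + 395.236 = 1246.35.
Reliability = 1246.35 / 1435.96 = 0.8680.

0.8680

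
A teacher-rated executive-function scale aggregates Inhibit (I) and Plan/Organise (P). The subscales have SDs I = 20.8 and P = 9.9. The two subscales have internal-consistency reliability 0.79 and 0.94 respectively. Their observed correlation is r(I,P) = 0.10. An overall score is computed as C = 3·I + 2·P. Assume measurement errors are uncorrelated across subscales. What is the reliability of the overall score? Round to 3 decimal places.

0.814

Var(C) = 3²·20.8² + 2²·9.9² + 2·[6·20.8·9.9·0.10] = 4285.8 + 247.104 = 4532.9.
With uncorrelated errors the cross-covariances are all true-score covariance, so they carry over unchanged; only the diagonal terms shrink to ρᵢσᵢ².
True-score variance = [3²·20.8²·0.79 + 2²·9.9²·0.94] + 247.104 = 3444.59 + 247.104 = 3691.69.
Reliability = 3691.69 / 4532.9 = 0.814.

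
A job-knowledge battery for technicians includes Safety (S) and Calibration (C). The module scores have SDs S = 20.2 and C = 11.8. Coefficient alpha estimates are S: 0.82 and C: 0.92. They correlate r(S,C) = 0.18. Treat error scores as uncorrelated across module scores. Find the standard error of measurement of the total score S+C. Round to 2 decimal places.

Var(total) = 547.28 + 85.8096 = 633.09.
True-score variance = 462.694 + 85.8096 = 548.503, so reliability = 0.8664.
Error variance = 633.09 − 548.503 = 84.5864; SEM = √84.5864 = 9.20.

9.20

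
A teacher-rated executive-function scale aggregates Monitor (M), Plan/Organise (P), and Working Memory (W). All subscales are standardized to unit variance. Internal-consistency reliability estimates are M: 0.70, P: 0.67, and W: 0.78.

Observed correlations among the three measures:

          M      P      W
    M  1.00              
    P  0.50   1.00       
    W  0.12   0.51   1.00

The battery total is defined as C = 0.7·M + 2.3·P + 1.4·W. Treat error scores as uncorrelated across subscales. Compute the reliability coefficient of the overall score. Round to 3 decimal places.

Var(C) = 0.7² + 2.3² + 1.4² + 2·[1.61·0.50 + 0.98·0.12 + 3.22·0.51] = 7.74 + 5.1296 = 12.8696.
With uncorrelated errors the cross-covariances are all true-score covariance, so they carry over unchanged; only the diagonal terms shrink to ρᵢσᵢ².
True-score variance = [0.7²·0.70 + 2.3²·0.67 + 1.4²·0.78] + 5.1296 = 5.4161 + 5.1296 = 10.5457.
Reliability = 10.5457 / 12.8696 = 0.819.

0.819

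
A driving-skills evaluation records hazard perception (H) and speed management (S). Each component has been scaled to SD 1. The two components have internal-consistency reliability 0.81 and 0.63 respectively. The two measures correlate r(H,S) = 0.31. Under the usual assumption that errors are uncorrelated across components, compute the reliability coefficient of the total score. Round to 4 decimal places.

0.7863

Var(H+S) = 2 + 2·[0.31] = 2 + 0.62 = 2.62.
Because errors are independent across components, Cov(Tᵢ,Tⱼ) = Cov(Xᵢ,Xⱼ); the off-diagonal part of the true-score variance is the same as above.
True-score variance = [0.81 + 0.63] + 0.62 = 1.44 + 0.62 = 2.06.
Reliability = 2.06 / 2.62 = 0.7863.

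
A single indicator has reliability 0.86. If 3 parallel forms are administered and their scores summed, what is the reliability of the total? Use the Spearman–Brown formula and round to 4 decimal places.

0.9485

ρ_k = kρ / (1 + (k−1)ρ) = 3·0.86 / (1 + 2·0.86) = 2.580 / 2.720 = 0.9485.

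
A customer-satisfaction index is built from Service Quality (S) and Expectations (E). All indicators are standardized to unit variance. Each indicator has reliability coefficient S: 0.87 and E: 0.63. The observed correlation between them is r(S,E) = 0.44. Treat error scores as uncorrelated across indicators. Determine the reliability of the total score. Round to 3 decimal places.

0.826

Var(S+E) = 2 + 2·[0.44] = 2 + 0.88 = 2.88.
Because errors are independent across components, Cov(Tᵢ,Tⱼ) = Cov(Xᵢ,Xⱼ); the off-diagonal part of the true-score variance is the same as above.
True-score variance = [0.87 + 0.63] + 0.88 = 1.5 + 0.88 = 2.38.
Reliability = 2.38 / 2.88 = 0.826.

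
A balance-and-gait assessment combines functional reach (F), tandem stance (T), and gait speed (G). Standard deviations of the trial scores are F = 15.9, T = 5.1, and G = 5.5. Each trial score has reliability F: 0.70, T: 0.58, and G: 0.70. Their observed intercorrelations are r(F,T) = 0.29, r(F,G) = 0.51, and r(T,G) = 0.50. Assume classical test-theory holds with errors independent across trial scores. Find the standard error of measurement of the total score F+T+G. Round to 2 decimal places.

Var(total) = 309.07 + 164.281 = 473.351.
True-score variance = 213.228 + 164.281 = 377.509, so reliability = 0.7975.
Error variance = 473.351 − 377.509 = 95.8422; SEM = √95.8422 = 9.79.

9.79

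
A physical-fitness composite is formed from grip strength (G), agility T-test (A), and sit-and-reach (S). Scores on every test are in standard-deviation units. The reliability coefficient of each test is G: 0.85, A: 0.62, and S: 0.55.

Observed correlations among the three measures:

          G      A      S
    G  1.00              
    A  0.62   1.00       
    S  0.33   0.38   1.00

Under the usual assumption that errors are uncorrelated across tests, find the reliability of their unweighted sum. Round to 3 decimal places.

Var(G+A+S) = 3 + 2·[0.62 + 0.33 + 0.38] = 3 + 2.66 = 5.66.
With uncorrelated errors the cross-covariances are all true-score covariance, so they carry over unchanged; only the diagonal terms shrink to ρᵢσᵢ².
True-score variance = [0.85 + 0.62 + 0.55] + 2.66 = 2.02 + 2.66 = 4.68.
Reliability = 4.68 / 5.66 = 0.827.

0.827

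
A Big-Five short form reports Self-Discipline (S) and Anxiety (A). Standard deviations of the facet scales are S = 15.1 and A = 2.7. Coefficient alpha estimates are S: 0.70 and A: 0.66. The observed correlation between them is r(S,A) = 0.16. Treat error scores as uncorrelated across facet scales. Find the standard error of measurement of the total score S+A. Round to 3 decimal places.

8.419

Var(total) = 235.3 + 13.0464 = 248.346.
True-score variance = 164.418 + 13.0464 = 177.465, so reliability = 0.7146.
Error variance = 248.346 − 177.465 = 70.8816; SEM = √70.8816 = 8.419.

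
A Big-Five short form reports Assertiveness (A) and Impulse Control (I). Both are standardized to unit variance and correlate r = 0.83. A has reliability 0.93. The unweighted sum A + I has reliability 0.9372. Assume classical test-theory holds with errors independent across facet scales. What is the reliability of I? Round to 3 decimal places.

0.840

Var(A+I) = 2 + 2·0.83 = 3.660.
True-score variance = ρ_A + ρ_I + 2·0.83, so 0.9372 = (0.93 + ρ_I + 1.66) / 3.660.
ρ_I = 0.9372·3.660 − 0.93 − 1.66 = 0.840.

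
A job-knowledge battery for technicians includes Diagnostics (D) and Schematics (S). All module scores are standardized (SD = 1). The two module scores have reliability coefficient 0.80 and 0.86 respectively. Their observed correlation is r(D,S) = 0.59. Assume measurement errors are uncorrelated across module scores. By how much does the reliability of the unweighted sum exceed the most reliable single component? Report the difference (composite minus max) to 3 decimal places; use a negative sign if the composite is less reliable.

0.033

Var(sum) = 2 + 1.18 = 3.18; true-score variance = 1.66 + 1.18 = 2.84; composite reliability = 0.8931.
Max component reliability = 0.8600.
Difference = 0.8931 − 0.8600 = 0.033.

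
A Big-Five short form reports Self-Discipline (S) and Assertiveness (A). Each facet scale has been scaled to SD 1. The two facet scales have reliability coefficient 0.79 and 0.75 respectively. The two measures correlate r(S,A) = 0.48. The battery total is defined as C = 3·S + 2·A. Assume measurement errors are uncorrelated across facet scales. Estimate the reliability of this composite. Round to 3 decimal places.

Var(C) = 3² + 2² + 2·[6·0.48] = 13 + 5.76 = 18.76.
Because errors are independent across components, Cov(Tᵢ,Tⱼ) = Cov(Xᵢ,Xⱼ); the off-diagonal part of the true-score variance is the same as above.
True-score variance = [3²·0.79 + 2²·0.75] + 5.76 = 10.11 + 5.76 = 15.87.
Reliability = 15.87 / 18.76 = 0.846.

0.846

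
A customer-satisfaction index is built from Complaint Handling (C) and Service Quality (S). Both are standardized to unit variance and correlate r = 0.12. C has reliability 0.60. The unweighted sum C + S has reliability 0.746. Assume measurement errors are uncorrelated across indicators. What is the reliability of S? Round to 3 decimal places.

0.831

Var(C+S) = 2 + 2·0.12 = 2.240.
True-score variance = ρ_C + ρ_S + 2·0.12, so 0.746 = (0.60 + ρ_S + 0.24) / 2.240.
ρ_S = 0.746·2.240 − 0.60 − 0.24 = 0.831.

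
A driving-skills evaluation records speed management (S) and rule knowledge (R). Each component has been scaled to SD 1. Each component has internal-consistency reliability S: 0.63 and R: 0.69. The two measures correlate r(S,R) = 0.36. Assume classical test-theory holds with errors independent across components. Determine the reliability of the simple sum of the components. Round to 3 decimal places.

0.750

Var(S+R) = 2 + 2·[0.36] = 2 + 0.72 = 2.72.
Under uncorrelated errors the observed covariances equal the true-score covariances, so only the own-variance terms attenuate.
True-score variance = [0.63 + 0.69] + 0.72 = 1.32 + 0.72 = 2.04.
Reliability = 2.04 / 2.72 = 0.750.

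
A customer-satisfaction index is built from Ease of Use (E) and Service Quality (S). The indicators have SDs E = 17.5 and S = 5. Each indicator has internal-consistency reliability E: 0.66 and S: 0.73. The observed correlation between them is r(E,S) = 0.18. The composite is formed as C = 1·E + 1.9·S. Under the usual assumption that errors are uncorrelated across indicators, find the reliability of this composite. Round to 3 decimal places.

0.718

Var(C) = 17.5² + 1.9²·5² + 2·[1.9·17.5·5·0.18] = 396.5 + 59.85 = 456.35.
With uncorrelated errors the cross-covariances are all true-score covariance, so they carry over unchanged; only the diagonal terms shrink to ρᵢσᵢ².
True-score variance = [17.5²·0.66 + 1.9²·5²·0.73] + 59.85 = 268.007 + 59.85 = 327.857.
Reliability = 327.857 / 456.35 = 0.718.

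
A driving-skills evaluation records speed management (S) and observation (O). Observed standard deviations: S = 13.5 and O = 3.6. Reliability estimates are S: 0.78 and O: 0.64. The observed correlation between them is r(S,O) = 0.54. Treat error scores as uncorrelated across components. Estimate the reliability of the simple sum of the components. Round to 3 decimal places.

0.819

Var(S+O) = 13.5² + 3.6² + 2·[13.5·3.6·0.54] = 195.21 + 52.488 = 247.698.
With uncorrelated errors the cross-covariances are all true-score covariance, so they carry over unchanged; only the diagonal terms shrink to ρᵢσᵢ².
True-score variance = [13.5²·0.78 + 3.6²·0.64] + 52.488 = 150.449 + 52.488 = 202.937.
Reliability = 202.937 / 247.698 = 0.819.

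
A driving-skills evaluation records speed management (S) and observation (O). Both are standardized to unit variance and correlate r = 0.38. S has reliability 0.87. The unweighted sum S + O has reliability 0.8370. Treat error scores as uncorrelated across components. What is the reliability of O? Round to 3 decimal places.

0.680

Var(S+O) = 2 + 2·0.38 = 2.760.
True-score variance = ρ_S + ρ_O + 2·0.38, so 0.8370 = (0.87 + ρ_O + 0.76) / 2.760.
ρ_O = 0.8370·2.760 − 0.87 − 0.76 = 0.680.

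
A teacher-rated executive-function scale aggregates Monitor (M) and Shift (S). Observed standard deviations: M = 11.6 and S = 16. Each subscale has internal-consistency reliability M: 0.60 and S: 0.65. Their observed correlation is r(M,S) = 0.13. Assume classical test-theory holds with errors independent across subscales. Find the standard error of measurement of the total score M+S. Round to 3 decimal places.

11.976

Var(total) = 390.56 + 48.256 = 438.816.
True-score variance = 247.136 + 48.256 = 295.392, so reliability = 0.6732.
Error variance = 438.816 − 295.392 = 143.424; SEM = √143.424 = 11.976.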